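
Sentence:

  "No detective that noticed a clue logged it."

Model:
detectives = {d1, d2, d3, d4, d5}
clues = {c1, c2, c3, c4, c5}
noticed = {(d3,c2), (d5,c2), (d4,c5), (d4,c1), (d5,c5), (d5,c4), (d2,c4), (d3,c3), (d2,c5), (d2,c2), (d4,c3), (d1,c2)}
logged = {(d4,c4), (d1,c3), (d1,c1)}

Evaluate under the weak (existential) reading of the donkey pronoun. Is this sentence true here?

"it" takes "a clue" as antecedent — a donkey pronoun bound across the clause boundary.
Truth condition: for no (d,c) with noticed(d,c) does logged(d,c) hold.
Restrictor pairs — does the scope hold? (d1,c2):fails  (d2,c2):fails  (d2,c4):fails  (d2,c5):fails  (d3,c2):fails  (d3,c3):fails  (d4,c1):fails  (d4,c3):fails  (d4,c5):fails  (d5,c2):fails  (d5,c4):fails  (d5,c5):fails
Scope holds for no restrictor pair, so the sentence is true.

True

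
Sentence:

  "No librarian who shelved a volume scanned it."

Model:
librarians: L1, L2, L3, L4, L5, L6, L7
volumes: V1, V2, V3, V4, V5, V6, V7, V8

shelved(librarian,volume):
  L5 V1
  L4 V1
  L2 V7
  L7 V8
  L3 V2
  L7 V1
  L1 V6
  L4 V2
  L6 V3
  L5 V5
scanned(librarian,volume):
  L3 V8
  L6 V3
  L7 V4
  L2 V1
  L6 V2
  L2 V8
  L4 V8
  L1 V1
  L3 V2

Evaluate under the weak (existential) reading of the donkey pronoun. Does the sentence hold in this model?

False

"it" takes "a volume" as antecedent — a donkey pronoun bound across the clause boundary.
Truth condition: for no (l,v) with shelved(l,v) does scanned(l,v) hold.
Restrictor pairs — does the scope hold? (L1,V6):fails  (L2,V7):fails  (L3,V2):holds  (L4,V1):fails  (L4,V2):fails  (L5,V1):fails  (L5,V5):fails  (L6,V3):holds  (L7,V1):fails  (L7,V8):fails
Scope holds for 2 pair(s), so the sentence is false.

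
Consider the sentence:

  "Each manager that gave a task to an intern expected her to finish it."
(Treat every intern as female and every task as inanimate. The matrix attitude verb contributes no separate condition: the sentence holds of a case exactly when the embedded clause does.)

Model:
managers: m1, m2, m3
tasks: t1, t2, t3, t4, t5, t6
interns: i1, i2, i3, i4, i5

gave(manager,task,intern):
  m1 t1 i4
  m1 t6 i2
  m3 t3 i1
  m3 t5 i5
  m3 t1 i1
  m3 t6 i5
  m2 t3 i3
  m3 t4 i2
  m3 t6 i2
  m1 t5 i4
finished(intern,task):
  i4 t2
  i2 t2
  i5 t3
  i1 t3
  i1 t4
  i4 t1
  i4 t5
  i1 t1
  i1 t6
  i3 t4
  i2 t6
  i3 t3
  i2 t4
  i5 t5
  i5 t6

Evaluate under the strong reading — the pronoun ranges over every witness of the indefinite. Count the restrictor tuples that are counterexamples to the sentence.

0

"her" takes "an intern" as antecedent and "it" takes "a task"; both are donkey pronouns co-varying with the restrictor.
Strong reading: for every (m,t,i) with gave(m,t,i), finished(i,t).
Restrictor triples: (m1,t1,i4)→finished(i4,t1) ✓  (m1,t5,i4)→finished(i4,t5) ✓  (m1,t6,i2)→finished(i2,t6) ✓  (m2,t3,i3)→finished(i3,t3) ✓  (m3,t1,i1)→finished(i1,t1) ✓  (m3,t3,i1)→finished(i1,t3) ✓  (m3,t4,i2)→finished(i2,t4) ✓  (m3,t5,i5)→finished(i5,t5) ✓  (m3,t6,i2)→finished(i2,t6) ✓  (m3,t6,i5)→finished(i5,t6) ✓
Counterexamples (restrictor triples failing the scope): 0.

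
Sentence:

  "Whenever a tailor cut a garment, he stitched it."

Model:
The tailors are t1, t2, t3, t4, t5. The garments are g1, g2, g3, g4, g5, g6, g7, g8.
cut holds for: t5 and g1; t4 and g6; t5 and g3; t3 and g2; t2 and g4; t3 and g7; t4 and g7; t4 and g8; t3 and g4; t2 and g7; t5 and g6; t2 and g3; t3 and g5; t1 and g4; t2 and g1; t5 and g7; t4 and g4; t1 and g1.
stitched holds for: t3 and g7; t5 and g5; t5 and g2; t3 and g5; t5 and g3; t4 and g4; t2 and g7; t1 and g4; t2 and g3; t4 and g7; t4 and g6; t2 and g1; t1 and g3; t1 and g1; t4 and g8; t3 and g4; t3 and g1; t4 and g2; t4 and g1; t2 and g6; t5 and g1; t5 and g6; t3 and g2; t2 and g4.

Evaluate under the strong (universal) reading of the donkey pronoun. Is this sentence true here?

"it" takes "a garment" as antecedent — a donkey pronoun bound across the clause boundary.
Strong reading: for every (t,g) with cut(t,g), stitched(t,g).
Restrictor pairs: (t1,g1) ✓  (t1,g4) ✓  (t2,g1) ✓  (t2,g3) ✓  (t2,g4) ✓  (t2,g7) ✓  (t3,g2) ✓  (t3,g4) ✓  (t3,g5) ✓  (t3,g7) ✓  (t4,g4) ✓  (t4,g6) ✓  (t4,g7) ✓  (t4,g8) ✓  (t5,g1) ✓  (t5,g3) ✓  (t5,g6) ✓  (t5,g7) ✗
Counterexample: (t5,g7) is in cut but fails the scope.

False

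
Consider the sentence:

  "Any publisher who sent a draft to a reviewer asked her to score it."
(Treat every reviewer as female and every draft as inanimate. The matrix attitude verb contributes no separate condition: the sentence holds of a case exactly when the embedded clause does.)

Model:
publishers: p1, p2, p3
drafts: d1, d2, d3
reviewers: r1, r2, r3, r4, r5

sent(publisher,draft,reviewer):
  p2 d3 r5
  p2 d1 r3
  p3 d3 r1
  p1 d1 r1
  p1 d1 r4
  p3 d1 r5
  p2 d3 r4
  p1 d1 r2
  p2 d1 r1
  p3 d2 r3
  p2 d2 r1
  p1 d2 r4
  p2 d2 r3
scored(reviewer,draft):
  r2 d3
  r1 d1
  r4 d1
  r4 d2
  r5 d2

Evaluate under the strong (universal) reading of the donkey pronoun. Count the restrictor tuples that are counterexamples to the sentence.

"her" takes "a reviewer" as antecedent and "it" takes "a draft"; both are donkey pronouns co-varying with the restrictor.
Strong reading: for every (p,d,r) with sent(p,d,r), scored(r,d).
Restrictor triples: (p1,d1,r1)→scored(r1,d1) ✓  (p1,d1,r2)→scored(r2,d1) ✗  (p1,d1,r4)→scored(r4,d1) ✓  (p1,d2,r4)→scored(r4,d2) ✓  (p2,d1,r1)→scored(r1,d1) ✓  (p2,d1,r3)→scored(r3,d1) ✗  (p2,d2,r1)→scored(r1,d2) ✗  (p2,d2,r3)→scored(r3,d2) ✗  (p2,d3,r4)→scored(r4,d3) ✗  (p2,d3,r5)→scored(r5,d3) ✗  (p3,d1,r5)→scored(r5,d1) ✗  (p3,d2,r3)→scored(r3,d2) ✗  (p3,d3,r1)→scored(r1,d3) ✗
Counterexamples (restrictor triples failing the scope): 9.

9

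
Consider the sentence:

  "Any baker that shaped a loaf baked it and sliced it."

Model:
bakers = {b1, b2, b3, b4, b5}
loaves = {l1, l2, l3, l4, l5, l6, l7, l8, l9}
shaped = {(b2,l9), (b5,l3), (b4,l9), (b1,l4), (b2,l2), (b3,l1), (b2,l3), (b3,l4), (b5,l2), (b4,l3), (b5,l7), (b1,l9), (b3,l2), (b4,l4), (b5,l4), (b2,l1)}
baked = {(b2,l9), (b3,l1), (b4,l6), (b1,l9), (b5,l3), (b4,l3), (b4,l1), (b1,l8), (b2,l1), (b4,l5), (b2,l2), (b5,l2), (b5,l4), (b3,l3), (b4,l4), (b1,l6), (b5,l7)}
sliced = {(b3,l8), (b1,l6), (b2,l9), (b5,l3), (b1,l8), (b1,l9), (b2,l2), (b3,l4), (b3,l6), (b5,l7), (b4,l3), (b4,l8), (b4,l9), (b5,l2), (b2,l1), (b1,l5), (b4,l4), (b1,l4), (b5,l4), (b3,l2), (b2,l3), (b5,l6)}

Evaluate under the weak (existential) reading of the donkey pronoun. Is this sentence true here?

False

"it" takes "a loaf" as antecedent — a donkey pronoun bound across the clause boundary.
Weak reading: every baker b with some shaped-loaf has at least one shaped-loaf l such that baked(b,l) ∧ sliced(b,l).
Per baker: b1:✓  b2:✓  b3:✗  b4:✓  b5:✓
b3 has no witness among its shaped-loaves.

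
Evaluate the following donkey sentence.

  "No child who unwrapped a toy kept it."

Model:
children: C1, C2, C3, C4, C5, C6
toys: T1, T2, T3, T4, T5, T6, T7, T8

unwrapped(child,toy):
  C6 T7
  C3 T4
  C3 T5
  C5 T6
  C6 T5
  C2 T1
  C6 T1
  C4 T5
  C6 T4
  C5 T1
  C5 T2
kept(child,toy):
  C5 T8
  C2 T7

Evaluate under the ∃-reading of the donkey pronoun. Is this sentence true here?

"it" takes "a toy" as antecedent — a donkey pronoun bound across the clause boundary.
Truth condition: for no (c,t) with unwrapped(c,t) does kept(c,t) hold.
Restrictor pairs — does the scope hold? (C2,T1):fails  (C3,T4):fails  (C3,T5):fails  (C4,T5):fails  (C5,T1):fails  (C5,T2):fails  (C5,T6):fails  (C6,T1):fails  (C6,T4):fails  (C6,T5):fails  (C6,T7):fails
Scope holds for no restrictor pair, so the sentence is true.

True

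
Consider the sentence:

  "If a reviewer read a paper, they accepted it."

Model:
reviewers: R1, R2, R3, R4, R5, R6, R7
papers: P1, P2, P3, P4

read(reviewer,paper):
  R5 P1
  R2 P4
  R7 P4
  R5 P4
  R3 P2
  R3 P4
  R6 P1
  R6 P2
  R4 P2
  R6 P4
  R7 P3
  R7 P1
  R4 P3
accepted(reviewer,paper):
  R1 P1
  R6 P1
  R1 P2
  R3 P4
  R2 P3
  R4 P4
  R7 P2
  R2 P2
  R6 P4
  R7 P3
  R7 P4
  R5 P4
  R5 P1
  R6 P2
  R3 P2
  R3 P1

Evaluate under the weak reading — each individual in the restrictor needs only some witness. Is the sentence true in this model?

"it" takes "a paper" as antecedent — a donkey pronoun bound across the clause boundary.
Weak reading: every reviewer r with some read-paper has at least one read-paper p such that accepted(r,p).
Per reviewer: R2:✗  R3:✓  R4:✗  R5:✓  R6:✓  R7:✓
R2 has no witness among its read-papers.

False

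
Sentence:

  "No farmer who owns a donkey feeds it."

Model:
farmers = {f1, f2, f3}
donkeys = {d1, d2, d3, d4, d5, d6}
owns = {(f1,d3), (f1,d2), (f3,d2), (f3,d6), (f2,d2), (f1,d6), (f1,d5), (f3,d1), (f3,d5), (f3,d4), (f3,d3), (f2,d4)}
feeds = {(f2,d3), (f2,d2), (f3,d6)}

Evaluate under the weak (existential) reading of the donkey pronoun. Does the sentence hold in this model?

False

"it" takes "a donkey" as antecedent — a donkey pronoun bound across the clause boundary.
Truth condition: for no (f,d) with owns(f,d) does feeds(f,d) hold.
Restrictor pairs — does the scope hold? (f1,d2):fails  (f1,d3):fails  (f1,d5):fails  (f1,d6):fails  (f2,d2):holds  (f2,d4):fails  (f3,d1):fails  (f3,d2):fails  (f3,d3):fails  (f3,d4):fails  (f3,d5):fails  (f3,d6):holds
Scope holds for 2 pair(s), so the sentence is false.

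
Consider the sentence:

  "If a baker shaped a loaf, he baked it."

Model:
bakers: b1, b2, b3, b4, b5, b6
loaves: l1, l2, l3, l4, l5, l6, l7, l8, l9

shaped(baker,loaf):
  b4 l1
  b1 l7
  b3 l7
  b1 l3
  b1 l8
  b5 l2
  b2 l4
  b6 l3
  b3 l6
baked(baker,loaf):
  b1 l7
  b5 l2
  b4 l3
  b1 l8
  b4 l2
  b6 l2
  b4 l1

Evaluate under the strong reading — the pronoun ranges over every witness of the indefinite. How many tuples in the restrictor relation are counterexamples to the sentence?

5

"it" takes "a loaf" as antecedent — a donkey pronoun bound across the clause boundary.
Strong reading: for every (b,l) with shaped(b,l), baked(b,l).
Restrictor pairs: (b1,l3) ✗  (b1,l7) ✓  (b1,l8) ✓  (b2,l4) ✗  (b3,l6) ✗  (b3,l7) ✗  (b4,l1) ✓  (b5,l2) ✓  (b6,l3) ✗
Counterexamples (restrictor pairs failing the scope): 5.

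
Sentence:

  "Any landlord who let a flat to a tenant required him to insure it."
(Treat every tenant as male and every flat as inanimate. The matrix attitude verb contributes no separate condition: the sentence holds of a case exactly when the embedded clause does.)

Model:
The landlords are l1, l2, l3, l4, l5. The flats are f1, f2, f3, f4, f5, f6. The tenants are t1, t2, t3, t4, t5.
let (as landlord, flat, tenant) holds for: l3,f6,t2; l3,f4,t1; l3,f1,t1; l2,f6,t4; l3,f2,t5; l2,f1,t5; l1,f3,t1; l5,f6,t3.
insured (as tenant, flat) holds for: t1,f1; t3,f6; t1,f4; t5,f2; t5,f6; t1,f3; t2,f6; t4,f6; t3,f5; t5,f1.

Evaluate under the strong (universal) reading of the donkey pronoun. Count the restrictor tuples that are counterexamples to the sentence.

0

"him" takes "a tenant" as antecedent and "it" takes "a flat"; both are donkey pronouns co-varying with the restrictor.
Strong reading: for every (l,f,t) with let(l,f,t), insured(t,f).
Restrictor triples: (l1,f3,t1)→insured(t1,f3) ✓  (l2,f1,t5)→insured(t5,f1) ✓  (l2,f6,t4)→insured(t4,f6) ✓  (l3,f1,t1)→insured(t1,f1) ✓  (l3,f2,t5)→insured(t5,f2) ✓  (l3,f4,t1)→insured(t1,f4) ✓  (l3,f6,t2)→insured(t2,f6) ✓  (l5,f6,t3)→insured(t3,f6) ✓
Counterexamples (restrictor triples failing the scope): 0.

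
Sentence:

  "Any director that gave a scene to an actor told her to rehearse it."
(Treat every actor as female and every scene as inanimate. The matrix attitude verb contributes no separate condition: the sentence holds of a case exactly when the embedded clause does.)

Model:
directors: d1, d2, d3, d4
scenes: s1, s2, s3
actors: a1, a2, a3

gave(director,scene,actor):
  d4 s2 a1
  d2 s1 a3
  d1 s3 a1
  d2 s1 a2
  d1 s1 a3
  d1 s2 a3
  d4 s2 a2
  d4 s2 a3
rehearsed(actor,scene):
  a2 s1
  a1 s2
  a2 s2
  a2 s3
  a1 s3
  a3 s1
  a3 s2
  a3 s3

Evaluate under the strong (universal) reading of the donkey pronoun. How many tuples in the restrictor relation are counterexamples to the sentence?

"her" takes "an actor" as antecedent and "it" takes "a scene"; both are donkey pronouns co-varying with the restrictor.
Strong reading: for every (d,s,a) with gave(d,s,a), rehearsed(a,s).
Restrictor triples: (d1,s1,a3)→rehearsed(a3,s1) ✓  (d1,s2,a3)→rehearsed(a3,s2) ✓  (d1,s3,a1)→rehearsed(a1,s3) ✓  (d2,s1,a2)→rehearsed(a2,s1) ✓  (d2,s1,a3)→rehearsed(a3,s1) ✓  (d4,s2,a1)→rehearsed(a1,s2) ✓  (d4,s2,a2)→rehearsed(a2,s2) ✓  (d4,s2,a3)→rehearsed(a3,s2) ✓
Counterexamples (restrictor triples failing the scope): 0.

0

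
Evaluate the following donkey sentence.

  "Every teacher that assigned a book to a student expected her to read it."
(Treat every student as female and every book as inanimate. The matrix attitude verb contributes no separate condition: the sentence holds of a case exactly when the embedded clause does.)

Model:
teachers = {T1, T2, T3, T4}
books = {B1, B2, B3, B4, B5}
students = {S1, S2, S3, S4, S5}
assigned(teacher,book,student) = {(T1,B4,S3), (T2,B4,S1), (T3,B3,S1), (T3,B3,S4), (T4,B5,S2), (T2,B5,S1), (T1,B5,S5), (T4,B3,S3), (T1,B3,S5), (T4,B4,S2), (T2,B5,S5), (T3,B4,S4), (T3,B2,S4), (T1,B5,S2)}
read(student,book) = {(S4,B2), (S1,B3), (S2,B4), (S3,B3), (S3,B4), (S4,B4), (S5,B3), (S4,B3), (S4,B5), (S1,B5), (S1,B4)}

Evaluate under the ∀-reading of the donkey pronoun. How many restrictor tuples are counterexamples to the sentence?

"her" takes "a student" as antecedent and "it" takes "a book"; both are donkey pronouns co-varying with the restrictor.
Strong reading: for every (t,b,s) with assigned(t,b,s), read(s,b).
Restrictor triples: (T1,B3,S5)→read(S5,B3) ✓  (T1,B4,S3)→read(S3,B4) ✓  (T1,B5,S2)→read(S2,B5) ✗  (T1,B5,S5)→read(S5,B5) ✗  (T2,B4,S1)→read(S1,B4) ✓  (T2,B5,S1)→read(S1,B5) ✓  (T2,B5,S5)→read(S5,B5) ✗  (T3,B2,S4)→read(S4,B2) ✓  (T3,B3,S1)→read(S1,B3) ✓  (T3,B3,S4)→read(S4,B3) ✓  (T3,B4,S4)→read(S4,B4) ✓  (T4,B3,S3)→read(S3,B3) ✓  (T4,B4,S2)→read(S2,B4) ✓  (T4,B5,S2)→read(S2,B5) ✗
Counterexamples (restrictor triples failing the scope): 4.

4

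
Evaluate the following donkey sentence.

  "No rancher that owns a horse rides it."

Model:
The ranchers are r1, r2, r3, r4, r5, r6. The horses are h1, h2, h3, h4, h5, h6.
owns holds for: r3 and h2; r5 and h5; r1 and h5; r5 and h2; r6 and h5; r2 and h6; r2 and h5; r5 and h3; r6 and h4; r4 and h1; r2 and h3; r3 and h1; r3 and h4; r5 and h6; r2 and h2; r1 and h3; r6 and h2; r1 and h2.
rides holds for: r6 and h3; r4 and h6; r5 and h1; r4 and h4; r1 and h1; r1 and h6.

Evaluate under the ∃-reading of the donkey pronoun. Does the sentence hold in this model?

"it" takes "a horse" as antecedent — a donkey pronoun bound across the clause boundary.
Truth condition: for no (r,h) with owns(r,h) does rides(r,h) hold.
Restrictor pairs — does the scope hold? (r1,h2):fails  (r1,h3):fails  (r1,h5):fails  (r2,h2):fails  (r2,h3):fails  (r2,h5):fails  (r2,h6):fails  (r3,h1):fails  (r3,h2):fails  (r3,h4):fails  (r4,h1):fails  (r5,h2):fails  (r5,h3):fails  (r5,h5):fails  (r5,h6):fails  (r6,h2):fails  (r6,h4):fails  (r6,h5):fails
Scope holds for no restrictor pair, so the sentence is true.

True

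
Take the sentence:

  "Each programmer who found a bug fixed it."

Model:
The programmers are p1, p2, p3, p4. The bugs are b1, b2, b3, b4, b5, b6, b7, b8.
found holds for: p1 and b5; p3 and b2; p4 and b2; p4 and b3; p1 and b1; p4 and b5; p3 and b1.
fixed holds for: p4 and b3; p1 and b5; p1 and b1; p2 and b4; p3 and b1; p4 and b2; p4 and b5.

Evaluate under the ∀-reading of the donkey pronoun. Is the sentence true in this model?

"it" takes "a bug" as antecedent — a donkey pronoun bound across the clause boundary.
Strong reading: for every (p,b) with found(p,b), fixed(p,b).
Restrictor pairs: (p1,b1) ✓  (p1,b5) ✓  (p3,b1) ✓  (p3,b2) ✗  (p4,b2) ✓  (p4,b3) ✓  (p4,b5) ✓
Counterexample: (p3,b2) is in found but fails the scope.

False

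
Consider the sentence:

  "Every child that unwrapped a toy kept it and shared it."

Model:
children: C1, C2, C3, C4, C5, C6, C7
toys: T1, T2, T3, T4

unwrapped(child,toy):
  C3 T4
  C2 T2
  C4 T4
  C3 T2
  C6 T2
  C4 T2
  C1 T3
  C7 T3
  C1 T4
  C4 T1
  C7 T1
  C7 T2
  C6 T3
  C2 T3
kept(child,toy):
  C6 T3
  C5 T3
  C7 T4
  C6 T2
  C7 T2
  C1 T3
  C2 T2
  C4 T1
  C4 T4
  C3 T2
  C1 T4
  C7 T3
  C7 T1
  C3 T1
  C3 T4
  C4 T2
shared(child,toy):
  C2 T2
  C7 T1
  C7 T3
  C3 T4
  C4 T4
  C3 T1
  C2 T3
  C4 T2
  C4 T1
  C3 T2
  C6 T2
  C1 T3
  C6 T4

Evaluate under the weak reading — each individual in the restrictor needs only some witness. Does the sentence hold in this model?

True

"it" takes "a toy" as antecedent — a donkey pronoun bound across the clause boundary.
Weak reading: every child c with some unwrapped-toy has at least one unwrapped-toy t such that kept(c,t) ∧ shared(c,t).
Per child: C1:✓  C2:✓  C3:✓  C4:✓  C6:✓  C7:✓
Every child in the restrictor has a witness.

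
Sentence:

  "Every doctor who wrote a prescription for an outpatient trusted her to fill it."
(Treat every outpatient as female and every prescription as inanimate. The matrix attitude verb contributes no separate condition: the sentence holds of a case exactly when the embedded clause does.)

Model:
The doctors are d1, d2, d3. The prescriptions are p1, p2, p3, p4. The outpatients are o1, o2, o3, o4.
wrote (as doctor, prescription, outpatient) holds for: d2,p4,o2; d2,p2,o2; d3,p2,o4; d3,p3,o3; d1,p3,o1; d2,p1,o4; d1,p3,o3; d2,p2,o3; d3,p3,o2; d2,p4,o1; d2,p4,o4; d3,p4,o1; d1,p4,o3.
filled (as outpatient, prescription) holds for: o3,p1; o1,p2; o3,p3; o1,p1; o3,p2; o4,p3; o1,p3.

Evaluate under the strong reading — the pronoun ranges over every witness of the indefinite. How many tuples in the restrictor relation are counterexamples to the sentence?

9

"her" takes "an outpatient" as antecedent and "it" takes "a prescription"; both are donkey pronouns co-varying with the restrictor.
Strong reading: for every (d,p,o) with wrote(d,p,o), filled(o,p).
Restrictor triples: (d1,p3,o1)→filled(o1,p3) ✓  (d1,p3,o3)→filled(o3,p3) ✓  (d1,p4,o3)→filled(o3,p4) ✗  (d2,p1,o4)→filled(o4,p1) ✗  (d2,p2,o2)→filled(o2,p2) ✗  (d2,p2,o3)→filled(o3,p2) ✓  (d2,p4,o1)→filled(o1,p4) ✗  (d2,p4,o2)→filled(o2,p4) ✗  (d2,p4,o4)→filled(o4,p4) ✗  (d3,p2,o4)→filled(o4,p2) ✗  (d3,p3,o2)→filled(o2,p3) ✗  (d3,p3,o3)→filled(o3,p3) ✓  (d3,p4,o1)→filled(o1,p4) ✗
Counterexamples (restrictor triples failing the scope): 9.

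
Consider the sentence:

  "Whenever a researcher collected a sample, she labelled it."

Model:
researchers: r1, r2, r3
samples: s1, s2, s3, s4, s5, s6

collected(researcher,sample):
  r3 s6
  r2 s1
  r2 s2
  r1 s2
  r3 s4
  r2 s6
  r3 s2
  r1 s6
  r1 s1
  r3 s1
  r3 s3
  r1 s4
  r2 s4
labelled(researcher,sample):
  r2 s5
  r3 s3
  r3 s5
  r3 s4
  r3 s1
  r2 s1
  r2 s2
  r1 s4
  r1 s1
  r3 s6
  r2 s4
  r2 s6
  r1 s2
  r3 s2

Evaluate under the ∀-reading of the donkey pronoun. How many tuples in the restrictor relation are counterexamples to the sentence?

"it" takes "a sample" as antecedent — a donkey pronoun bound across the clause boundary.
Strong reading: for every (r,s) with collected(r,s), labelled(r,s).
Restrictor pairs: (r1,s1) ✓  (r1,s2) ✓  (r1,s4) ✓  (r1,s6) ✗  (r2,s1) ✓  (r2,s2) ✓  (r2,s4) ✓  (r2,s6) ✓  (r3,s1) ✓  (r3,s2) ✓  (r3,s3) ✓  (r3,s4) ✓  (r3,s6) ✓
Counterexamples (restrictor pairs failing the scope): 1.

1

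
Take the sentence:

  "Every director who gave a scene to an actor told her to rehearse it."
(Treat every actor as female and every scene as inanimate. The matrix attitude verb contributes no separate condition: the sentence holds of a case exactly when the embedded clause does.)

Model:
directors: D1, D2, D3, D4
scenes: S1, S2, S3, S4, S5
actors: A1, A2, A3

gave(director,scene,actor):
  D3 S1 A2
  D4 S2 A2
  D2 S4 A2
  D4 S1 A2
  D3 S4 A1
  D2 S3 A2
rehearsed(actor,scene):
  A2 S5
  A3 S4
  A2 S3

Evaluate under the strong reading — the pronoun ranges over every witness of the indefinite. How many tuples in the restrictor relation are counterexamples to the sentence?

"her" takes "an actor" as antecedent and "it" takes "a scene"; both are donkey pronouns co-varying with the restrictor.
Strong reading: for every (d,s,a) with gave(d,s,a), rehearsed(a,s).
Restrictor triples: (D2,S3,A2)→rehearsed(A2,S3) ✓  (D2,S4,A2)→rehearsed(A2,S4) ✗  (D3,S1,A2)→rehearsed(A2,S1) ✗  (D3,S4,A1)→rehearsed(A1,S4) ✗  (D4,S1,A2)→rehearsed(A2,S1) ✗  (D4,S2,A2)→rehearsed(A2,S2) ✗
Counterexamples (restrictor triples failing the scope): 5.

5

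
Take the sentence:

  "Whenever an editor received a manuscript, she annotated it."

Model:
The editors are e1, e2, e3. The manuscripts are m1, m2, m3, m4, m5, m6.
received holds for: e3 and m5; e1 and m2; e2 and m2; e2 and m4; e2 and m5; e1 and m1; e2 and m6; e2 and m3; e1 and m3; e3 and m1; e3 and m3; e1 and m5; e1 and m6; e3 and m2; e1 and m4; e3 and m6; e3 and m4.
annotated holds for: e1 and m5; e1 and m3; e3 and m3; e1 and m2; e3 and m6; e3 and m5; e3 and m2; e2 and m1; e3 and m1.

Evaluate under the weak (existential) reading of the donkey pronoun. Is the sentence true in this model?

"it" takes "a manuscript" as antecedent — a donkey pronoun bound across the clause boundary.
Weak reading: every editor e with some received-manuscript has at least one received-manuscript m such that annotated(e,m).
Per editor: e1:✓  e2:✗  e3:✓
e2 has no witness among its received-manuscripts.

False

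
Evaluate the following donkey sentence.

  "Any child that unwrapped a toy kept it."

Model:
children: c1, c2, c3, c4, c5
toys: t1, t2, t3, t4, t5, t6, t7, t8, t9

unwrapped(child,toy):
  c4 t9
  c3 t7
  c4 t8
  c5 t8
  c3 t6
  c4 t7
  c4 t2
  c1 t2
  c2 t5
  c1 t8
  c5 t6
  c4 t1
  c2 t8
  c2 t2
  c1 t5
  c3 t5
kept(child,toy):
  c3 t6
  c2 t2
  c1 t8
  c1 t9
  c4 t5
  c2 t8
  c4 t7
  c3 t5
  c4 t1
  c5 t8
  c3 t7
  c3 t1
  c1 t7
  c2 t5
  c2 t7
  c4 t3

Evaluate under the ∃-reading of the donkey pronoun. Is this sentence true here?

"it" takes "a toy" as antecedent — a donkey pronoun bound across the clause boundary.
Weak reading: every child c with some unwrapped-toy has at least one unwrapped-toy t such that kept(c,t).
Per child: c1:✓  c2:✓  c3:✓  c4:✓  c5:✓
Every child in the restrictor has a witness.

True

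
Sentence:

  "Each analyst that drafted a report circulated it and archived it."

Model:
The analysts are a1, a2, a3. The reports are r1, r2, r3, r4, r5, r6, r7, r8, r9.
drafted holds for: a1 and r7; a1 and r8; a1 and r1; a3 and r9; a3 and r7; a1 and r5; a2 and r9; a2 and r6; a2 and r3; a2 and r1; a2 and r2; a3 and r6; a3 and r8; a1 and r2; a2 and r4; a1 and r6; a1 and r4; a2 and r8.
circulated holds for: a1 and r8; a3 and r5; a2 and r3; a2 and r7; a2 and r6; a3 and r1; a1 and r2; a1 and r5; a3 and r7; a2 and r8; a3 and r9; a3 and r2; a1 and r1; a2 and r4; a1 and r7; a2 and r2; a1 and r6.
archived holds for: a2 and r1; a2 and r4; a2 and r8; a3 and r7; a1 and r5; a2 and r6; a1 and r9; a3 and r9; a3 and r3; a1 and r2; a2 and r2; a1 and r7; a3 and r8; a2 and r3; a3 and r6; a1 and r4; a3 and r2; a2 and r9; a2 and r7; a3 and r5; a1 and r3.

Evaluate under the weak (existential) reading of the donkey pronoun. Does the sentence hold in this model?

True

"it" takes "a report" as antecedent — a donkey pronoun bound across the clause boundary.
Weak reading: every analyst a with some drafted-report has at least one drafted-report r such that circulated(a,r) ∧ archived(a,r).
Per analyst: a1:✓  a2:✓  a3:✓
Every analyst in the restrictor has a witness.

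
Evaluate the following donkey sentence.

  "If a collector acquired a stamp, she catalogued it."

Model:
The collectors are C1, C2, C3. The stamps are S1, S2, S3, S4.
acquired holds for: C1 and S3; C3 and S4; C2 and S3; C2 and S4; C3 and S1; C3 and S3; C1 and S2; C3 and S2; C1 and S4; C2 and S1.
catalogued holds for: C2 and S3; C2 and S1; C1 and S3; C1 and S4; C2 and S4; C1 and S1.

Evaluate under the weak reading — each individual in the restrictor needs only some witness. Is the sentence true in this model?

"it" takes "a stamp" as antecedent — a donkey pronoun bound across the clause boundary.
Weak reading: every collector c with some acquired-stamp has at least one acquired-stamp s such that catalogued(c,s).
Per collector: C1:✓  C2:✓  C3:✗
C3 has no witness among its acquired-stamps.

False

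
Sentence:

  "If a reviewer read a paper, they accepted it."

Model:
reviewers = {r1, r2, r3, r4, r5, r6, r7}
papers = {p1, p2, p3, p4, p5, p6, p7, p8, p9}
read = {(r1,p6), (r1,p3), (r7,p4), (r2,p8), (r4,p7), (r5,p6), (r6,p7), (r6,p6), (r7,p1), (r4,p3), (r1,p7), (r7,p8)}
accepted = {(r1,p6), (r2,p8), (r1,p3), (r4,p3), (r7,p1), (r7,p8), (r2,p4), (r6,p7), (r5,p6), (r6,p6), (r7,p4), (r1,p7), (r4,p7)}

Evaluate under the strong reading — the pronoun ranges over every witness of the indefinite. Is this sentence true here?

"it" takes "a paper" as antecedent — a donkey pronoun bound across the clause boundary.
Strong reading: for every (r,p) with read(r,p), accepted(r,p).
Restrictor pairs: (r1,p3) ✓  (r1,p6) ✓  (r1,p7) ✓  (r2,p8) ✓  (r4,p3) ✓  (r4,p7) ✓  (r5,p6) ✓  (r6,p6) ✓  (r6,p7) ✓  (r7,p1) ✓  (r7,p4) ✓  (r7,p8) ✓
Every restrictor pair satisfies the scope.

True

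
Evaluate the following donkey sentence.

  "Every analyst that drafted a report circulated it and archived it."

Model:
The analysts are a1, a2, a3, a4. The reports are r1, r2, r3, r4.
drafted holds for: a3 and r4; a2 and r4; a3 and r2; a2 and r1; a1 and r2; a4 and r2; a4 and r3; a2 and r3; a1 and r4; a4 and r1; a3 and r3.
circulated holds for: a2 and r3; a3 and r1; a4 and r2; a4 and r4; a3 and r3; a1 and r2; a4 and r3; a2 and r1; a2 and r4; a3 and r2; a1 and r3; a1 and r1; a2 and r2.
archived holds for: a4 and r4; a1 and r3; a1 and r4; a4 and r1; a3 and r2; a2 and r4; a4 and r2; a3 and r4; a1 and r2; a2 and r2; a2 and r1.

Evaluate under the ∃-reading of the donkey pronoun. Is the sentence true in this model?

True

"it" takes "a report" as antecedent — a donkey pronoun bound across the clause boundary.
Weak reading: every analyst a with some drafted-report has at least one drafted-report r such that circulated(a,r) ∧ archived(a,r).
Per analyst: a1:✓  a2:✓  a3:✓  a4:✓
Every analyst in the restrictor has a witness.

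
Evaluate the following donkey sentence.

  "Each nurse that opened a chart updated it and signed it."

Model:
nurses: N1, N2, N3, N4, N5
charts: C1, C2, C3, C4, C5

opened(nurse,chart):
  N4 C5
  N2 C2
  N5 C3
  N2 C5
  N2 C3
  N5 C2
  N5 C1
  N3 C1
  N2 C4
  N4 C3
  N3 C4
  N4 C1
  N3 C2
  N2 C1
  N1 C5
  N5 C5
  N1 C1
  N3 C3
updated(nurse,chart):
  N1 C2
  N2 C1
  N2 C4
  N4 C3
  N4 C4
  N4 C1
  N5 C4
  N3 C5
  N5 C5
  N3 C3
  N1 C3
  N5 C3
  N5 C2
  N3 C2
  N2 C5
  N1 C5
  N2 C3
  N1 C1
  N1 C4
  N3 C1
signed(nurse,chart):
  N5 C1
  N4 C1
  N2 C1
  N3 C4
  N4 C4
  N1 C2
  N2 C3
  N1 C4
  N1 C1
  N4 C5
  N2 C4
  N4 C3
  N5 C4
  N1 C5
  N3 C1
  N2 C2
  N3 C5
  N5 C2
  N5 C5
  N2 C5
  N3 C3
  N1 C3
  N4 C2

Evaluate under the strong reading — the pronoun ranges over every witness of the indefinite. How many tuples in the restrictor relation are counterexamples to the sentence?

6

"it" takes "a chart" as antecedent — a donkey pronoun bound across the clause boundary.
Strong reading: for every (n,c) with opened(n,c), updated(n,c) ∧ signed(n,c).
Restrictor pairs: (N1,C1) ✓  (N1,C5) ✓  (N2,C1) ✓  (N2,C2) ✗  (N2,C3) ✓  (N2,C4) ✓  (N2,C5) ✓  (N3,C1) ✓  (N3,C2) ✗  (N3,C3) ✓  (N3,C4) ✗  (N4,C1) ✓  (N4,C3) ✓  (N4,C5) ✗  (N5,C1) ✗  (N5,C2) ✓  (N5,C3) ✗  (N5,C5) ✓
Counterexamples (restrictor pairs failing the scope): 6.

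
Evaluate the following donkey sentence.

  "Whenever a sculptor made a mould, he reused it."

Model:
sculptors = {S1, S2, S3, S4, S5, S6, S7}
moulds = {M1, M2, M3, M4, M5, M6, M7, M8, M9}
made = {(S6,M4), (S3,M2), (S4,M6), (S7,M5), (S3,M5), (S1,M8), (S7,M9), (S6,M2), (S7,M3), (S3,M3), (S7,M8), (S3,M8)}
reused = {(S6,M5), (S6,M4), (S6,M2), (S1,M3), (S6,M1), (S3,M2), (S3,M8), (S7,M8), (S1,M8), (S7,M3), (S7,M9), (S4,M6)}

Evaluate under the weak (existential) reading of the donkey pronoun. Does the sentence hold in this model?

"it" takes "a mould" as antecedent — a donkey pronoun bound across the clause boundary.
Weak reading: every sculptor s with some made-mould has at least one made-mould m such that reused(s,m).
Per sculptor: S1:✓  S3:✓  S4:✓  S6:✓  S7:✓
Every sculptor in the restrictor has a witness.

True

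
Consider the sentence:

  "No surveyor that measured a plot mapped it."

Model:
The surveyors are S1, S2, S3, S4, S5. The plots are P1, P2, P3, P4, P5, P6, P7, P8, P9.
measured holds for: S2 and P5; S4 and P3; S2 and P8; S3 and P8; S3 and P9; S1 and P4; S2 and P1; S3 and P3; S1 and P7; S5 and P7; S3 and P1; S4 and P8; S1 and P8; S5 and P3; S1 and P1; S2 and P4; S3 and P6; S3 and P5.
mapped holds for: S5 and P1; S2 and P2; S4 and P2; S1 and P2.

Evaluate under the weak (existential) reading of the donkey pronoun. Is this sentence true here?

"it" takes "a plot" as antecedent — a donkey pronoun bound across the clause boundary.
Truth condition: for no (s,p) with measured(s,p) does mapped(s,p) hold.
Restrictor pairs — does the scope hold? (S1,P1):fails  (S1,P4):fails  (S1,P7):fails  (S1,P8):fails  (S2,P1):fails  (S2,P4):fails  (S2,P5):fails  (S2,P8):fails  (S3,P1):fails  (S3,P3):fails  (S3,P5):fails  (S3,P6):fails  (S3,P8):fails  (S3,P9):fails  (S4,P3):fails  (S4,P8):fails  (S5,P3):fails  (S5,P7):fails
Scope holds for no restrictor pair, so the sentence is true.

True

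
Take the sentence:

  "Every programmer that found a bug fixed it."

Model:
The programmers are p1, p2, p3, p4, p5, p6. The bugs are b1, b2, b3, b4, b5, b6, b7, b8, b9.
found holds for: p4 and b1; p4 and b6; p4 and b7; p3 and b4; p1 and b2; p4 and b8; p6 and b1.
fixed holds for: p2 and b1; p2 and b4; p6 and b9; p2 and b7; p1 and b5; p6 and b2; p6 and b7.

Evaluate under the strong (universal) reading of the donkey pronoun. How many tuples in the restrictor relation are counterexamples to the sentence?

7

"it" takes "a bug" as antecedent — a donkey pronoun bound across the clause boundary.
Strong reading: for every (p,b) with found(p,b), fixed(p,b).
Restrictor pairs: (p1,b2) ✗  (p3,b4) ✗  (p4,b1) ✗  (p4,b6) ✗  (p4,b7) ✗  (p4,b8) ✗  (p6,b1) ✗
Counterexamples (restrictor pairs failing the scope): 7.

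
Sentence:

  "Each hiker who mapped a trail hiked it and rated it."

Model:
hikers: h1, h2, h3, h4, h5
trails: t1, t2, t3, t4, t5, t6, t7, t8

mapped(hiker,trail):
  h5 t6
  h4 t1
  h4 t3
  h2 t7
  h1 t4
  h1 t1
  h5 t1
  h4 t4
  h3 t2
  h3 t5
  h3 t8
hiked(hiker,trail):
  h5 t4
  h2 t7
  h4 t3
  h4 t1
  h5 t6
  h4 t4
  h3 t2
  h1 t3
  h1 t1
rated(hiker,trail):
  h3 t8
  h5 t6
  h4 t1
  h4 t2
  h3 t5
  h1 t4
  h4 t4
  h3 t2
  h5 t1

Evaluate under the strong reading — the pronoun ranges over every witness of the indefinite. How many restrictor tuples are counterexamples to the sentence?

7

"it" takes "a trail" as antecedent — a donkey pronoun bound across the clause boundary.
Strong reading: for every (h,t) with mapped(h,t), hiked(h,t) ∧ rated(h,t).
Restrictor pairs: (h1,t1) ✗  (h1,t4) ✗  (h2,t7) ✗  (h3,t2) ✓  (h3,t5) ✗  (h3,t8) ✗  (h4,t1) ✓  (h4,t3) ✗  (h4,t4) ✓  (h5,t1) ✗  (h5,t6) ✓
Counterexamples (restrictor pairs failing the scope): 7.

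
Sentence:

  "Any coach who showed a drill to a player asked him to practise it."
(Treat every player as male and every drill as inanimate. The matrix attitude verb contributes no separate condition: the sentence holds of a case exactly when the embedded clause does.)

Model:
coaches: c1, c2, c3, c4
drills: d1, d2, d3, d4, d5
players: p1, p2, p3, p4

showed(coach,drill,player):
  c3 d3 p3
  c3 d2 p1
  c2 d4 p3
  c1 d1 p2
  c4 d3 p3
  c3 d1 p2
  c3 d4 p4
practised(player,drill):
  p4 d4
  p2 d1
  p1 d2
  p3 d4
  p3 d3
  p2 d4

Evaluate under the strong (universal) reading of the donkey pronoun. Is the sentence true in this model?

"him" takes "a player" as antecedent and "it" takes "a drill"; both are donkey pronouns co-varying with the restrictor.
Strong reading: for every (c,d,p) with showed(c,d,p), practised(p,d).
Restrictor triples: (c1,d1,p2)→practised(p2,d1) ✓  (c2,d4,p3)→practised(p3,d4) ✓  (c3,d1,p2)→practised(p2,d1) ✓  (c3,d2,p1)→practised(p1,d2) ✓  (c3,d3,p3)→practised(p3,d3) ✓  (c3,d4,p4)→practised(p4,d4) ✓  (c4,d3,p3)→practised(p3,d3) ✓
Every restrictor triple satisfies the scope.

True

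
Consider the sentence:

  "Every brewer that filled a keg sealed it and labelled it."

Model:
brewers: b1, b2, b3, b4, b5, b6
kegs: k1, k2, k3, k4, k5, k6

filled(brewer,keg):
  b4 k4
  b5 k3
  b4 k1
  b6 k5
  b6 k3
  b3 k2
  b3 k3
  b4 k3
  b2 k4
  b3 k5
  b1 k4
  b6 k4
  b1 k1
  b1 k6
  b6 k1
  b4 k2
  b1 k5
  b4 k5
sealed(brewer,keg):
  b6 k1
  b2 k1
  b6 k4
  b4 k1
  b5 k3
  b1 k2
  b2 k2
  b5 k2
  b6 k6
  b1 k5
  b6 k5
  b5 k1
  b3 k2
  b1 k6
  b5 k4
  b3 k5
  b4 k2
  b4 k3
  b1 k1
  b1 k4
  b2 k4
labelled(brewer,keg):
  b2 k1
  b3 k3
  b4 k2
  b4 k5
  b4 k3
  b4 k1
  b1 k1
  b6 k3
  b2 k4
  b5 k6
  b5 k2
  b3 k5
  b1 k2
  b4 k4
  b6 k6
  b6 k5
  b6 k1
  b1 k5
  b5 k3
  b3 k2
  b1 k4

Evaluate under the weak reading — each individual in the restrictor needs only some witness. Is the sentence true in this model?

True

"it" takes "a keg" as antecedent — a donkey pronoun bound across the clause boundary.
Weak reading: every brewer b with some filled-keg has at least one filled-keg k such that sealed(b,k) ∧ labelled(b,k).
Per brewer: b1:✓  b2:✓  b3:✓  b4:✓  b5:✓  b6:✓
Every brewer in the restrictor has a witness.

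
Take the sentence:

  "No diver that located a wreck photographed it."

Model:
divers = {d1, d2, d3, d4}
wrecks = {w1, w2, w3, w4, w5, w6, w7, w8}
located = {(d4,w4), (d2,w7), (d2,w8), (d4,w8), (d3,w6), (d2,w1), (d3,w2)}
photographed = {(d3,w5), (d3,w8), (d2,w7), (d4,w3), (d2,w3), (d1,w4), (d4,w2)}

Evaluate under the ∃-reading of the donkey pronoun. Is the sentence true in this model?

"it" takes "a wreck" as antecedent — a donkey pronoun bound across the clause boundary.
Truth condition: for no (d,w) with located(d,w) does photographed(d,w) hold.
Restrictor pairs — does the scope hold? (d2,w1):fails  (d2,w7):holds  (d2,w8):fails  (d3,w2):fails  (d3,w6):fails  (d4,w4):fails  (d4,w8):fails
Scope holds for 1 pair(s), so the sentence is false.

False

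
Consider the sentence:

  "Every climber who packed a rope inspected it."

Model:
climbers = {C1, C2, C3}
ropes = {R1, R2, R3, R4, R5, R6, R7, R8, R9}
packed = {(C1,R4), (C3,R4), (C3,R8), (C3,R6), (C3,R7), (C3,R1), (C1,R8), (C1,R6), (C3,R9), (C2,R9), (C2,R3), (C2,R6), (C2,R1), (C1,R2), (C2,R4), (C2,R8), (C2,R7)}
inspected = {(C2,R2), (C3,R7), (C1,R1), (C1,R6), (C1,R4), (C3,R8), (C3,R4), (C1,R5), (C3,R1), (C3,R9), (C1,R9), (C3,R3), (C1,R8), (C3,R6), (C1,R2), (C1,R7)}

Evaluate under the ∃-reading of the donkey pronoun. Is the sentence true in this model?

False

"it" takes "a rope" as antecedent — a donkey pronoun bound across the clause boundary.
Weak reading: every climber c with some packed-rope has at least one packed-rope r such that inspected(c,r).
Per climber: C1:✓  C2:✗  C3:✓
C2 has no witness among its packed-ropes.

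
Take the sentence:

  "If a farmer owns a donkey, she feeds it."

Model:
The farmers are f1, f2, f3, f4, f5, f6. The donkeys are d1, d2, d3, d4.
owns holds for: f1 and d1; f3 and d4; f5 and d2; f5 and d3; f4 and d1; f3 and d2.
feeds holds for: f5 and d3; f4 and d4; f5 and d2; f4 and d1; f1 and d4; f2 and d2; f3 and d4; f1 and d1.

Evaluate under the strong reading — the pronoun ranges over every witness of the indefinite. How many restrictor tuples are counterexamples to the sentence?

1

"it" takes "a donkey" as antecedent — a donkey pronoun bound across the clause boundary.
Strong reading: for every (f,d) with owns(f,d), feeds(f,d).
Restrictor pairs: (f1,d1) ✓  (f3,d2) ✗  (f3,d4) ✓  (f4,d1) ✓  (f5,d2) ✓  (f5,d3) ✓
Counterexamples (restrictor pairs failing the scope): 1.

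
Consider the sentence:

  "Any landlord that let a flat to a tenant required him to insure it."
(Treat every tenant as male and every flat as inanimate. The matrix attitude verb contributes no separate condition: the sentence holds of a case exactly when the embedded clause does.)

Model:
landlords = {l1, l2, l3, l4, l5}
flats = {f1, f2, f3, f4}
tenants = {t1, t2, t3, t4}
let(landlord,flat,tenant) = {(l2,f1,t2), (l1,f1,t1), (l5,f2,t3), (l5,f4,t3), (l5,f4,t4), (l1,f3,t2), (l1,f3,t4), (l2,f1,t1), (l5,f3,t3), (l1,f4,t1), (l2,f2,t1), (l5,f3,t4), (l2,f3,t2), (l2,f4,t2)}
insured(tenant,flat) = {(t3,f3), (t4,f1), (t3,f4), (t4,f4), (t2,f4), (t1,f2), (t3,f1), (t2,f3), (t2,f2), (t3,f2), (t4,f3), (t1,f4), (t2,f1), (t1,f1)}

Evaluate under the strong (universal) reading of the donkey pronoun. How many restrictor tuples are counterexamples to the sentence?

"him" takes "a tenant" as antecedent and "it" takes "a flat"; both are donkey pronouns co-varying with the restrictor.
Strong reading: for every (l,f,t) with let(l,f,t), insured(t,f).
Restrictor triples: (l1,f1,t1)→insured(t1,f1) ✓  (l1,f3,t2)→insured(t2,f3) ✓  (l1,f3,t4)→insured(t4,f3) ✓  (l1,f4,t1)→insured(t1,f4) ✓  (l2,f1,t1)→insured(t1,f1) ✓  (l2,f1,t2)→insured(t2,f1) ✓  (l2,f2,t1)→insured(t1,f2) ✓  (l2,f3,t2)→insured(t2,f3) ✓  (l2,f4,t2)→insured(t2,f4) ✓  (l5,f2,t3)→insured(t3,f2) ✓  (l5,f3,t3)→insured(t3,f3) ✓  (l5,f3,t4)→insured(t4,f3) ✓  (l5,f4,t3)→insured(t3,f4) ✓  (l5,f4,t4)→insured(t4,f4) ✓
Counterexamples (restrictor triples failing the scope): 0.

0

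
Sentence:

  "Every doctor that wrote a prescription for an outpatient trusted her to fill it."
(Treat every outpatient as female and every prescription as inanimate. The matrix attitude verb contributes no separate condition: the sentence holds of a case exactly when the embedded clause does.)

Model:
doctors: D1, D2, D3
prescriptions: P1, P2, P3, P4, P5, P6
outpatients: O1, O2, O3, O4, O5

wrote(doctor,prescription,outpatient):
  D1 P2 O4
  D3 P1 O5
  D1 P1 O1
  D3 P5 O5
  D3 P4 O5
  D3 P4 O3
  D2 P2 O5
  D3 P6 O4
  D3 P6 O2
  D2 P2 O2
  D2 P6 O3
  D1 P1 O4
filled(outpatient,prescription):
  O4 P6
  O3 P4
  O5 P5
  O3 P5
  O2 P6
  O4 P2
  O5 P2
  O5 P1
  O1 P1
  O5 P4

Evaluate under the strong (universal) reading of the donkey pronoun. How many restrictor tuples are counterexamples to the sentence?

3

"her" takes "an outpatient" as antecedent and "it" takes "a prescription"; both are donkey pronouns co-varying with the restrictor.
Strong reading: for every (d,p,o) with wrote(d,p,o), filled(o,p).
Restrictor triples: (D1,P1,O1)→filled(O1,P1) ✓  (D1,P1,O4)→filled(O4,P1) ✗  (D1,P2,O4)→filled(O4,P2) ✓  (D2,P2,O2)→filled(O2,P2) ✗  (D2,P2,O5)→filled(O5,P2) ✓  (D2,P6,O3)→filled(O3,P6) ✗  (D3,P1,O5)→filled(O5,P1) ✓  (D3,P4,O3)→filled(O3,P4) ✓  (D3,P4,O5)→filled(O5,P4) ✓  (D3,P5,O5)→filled(O5,P5) ✓  (D3,P6,O2)→filled(O2,P6) ✓  (D3,P6,O4)→filled(O4,P6) ✓
Counterexamples (restrictor triples failing the scope): 3.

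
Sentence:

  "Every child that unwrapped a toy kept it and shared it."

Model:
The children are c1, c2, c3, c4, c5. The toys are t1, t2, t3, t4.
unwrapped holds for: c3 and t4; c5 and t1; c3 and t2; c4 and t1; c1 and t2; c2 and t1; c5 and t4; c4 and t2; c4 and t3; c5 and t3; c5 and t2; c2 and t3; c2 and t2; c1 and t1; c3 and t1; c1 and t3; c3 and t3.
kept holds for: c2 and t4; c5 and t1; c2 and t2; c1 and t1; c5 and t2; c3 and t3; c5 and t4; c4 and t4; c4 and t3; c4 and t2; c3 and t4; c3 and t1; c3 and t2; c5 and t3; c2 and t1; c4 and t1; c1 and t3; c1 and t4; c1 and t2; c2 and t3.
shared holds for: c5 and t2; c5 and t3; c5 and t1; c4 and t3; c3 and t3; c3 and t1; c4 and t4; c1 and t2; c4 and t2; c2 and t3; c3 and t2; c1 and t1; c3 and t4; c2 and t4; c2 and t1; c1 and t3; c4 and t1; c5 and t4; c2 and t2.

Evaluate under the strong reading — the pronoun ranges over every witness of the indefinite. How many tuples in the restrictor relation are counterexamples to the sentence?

0

"it" takes "a toy" as antecedent — a donkey pronoun bound across the clause boundary.
Strong reading: for every (c,t) with unwrapped(c,t), kept(c,t) ∧ shared(c,t).
Restrictor pairs: (c1,t1) ✓  (c1,t2) ✓  (c1,t3) ✓  (c2,t1) ✓  (c2,t2) ✓  (c2,t3) ✓  (c3,t1) ✓  (c3,t2) ✓  (c3,t3) ✓  (c3,t4) ✓  (c4,t1) ✓  (c4,t2) ✓  (c4,t3) ✓  (c5,t1) ✓  (c5,t2) ✓  (c5,t3) ✓  (c5,t4) ✓
Counterexamples (restrictor pairs failing the scope): 0.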